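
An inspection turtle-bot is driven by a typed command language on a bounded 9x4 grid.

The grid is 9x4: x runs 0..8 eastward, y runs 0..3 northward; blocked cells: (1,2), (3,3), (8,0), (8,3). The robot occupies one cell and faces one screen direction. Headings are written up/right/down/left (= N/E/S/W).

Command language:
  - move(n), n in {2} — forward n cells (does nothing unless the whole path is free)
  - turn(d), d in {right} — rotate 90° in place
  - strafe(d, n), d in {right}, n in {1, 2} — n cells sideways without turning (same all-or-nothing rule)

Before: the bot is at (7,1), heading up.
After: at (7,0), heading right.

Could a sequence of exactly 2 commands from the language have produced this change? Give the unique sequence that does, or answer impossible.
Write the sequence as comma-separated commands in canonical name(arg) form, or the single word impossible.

key: cell and facing (now E) both changed — the 2 commands mix motion and turning
t0: at (7,1), heading up
t=1 turn(right) ⇒ at (7,1), heading right
t=2 strafe(right, 1) ⇒ at (7,0), heading right
no rival 2-sequence matches.

turn(right), strafe(right, 1)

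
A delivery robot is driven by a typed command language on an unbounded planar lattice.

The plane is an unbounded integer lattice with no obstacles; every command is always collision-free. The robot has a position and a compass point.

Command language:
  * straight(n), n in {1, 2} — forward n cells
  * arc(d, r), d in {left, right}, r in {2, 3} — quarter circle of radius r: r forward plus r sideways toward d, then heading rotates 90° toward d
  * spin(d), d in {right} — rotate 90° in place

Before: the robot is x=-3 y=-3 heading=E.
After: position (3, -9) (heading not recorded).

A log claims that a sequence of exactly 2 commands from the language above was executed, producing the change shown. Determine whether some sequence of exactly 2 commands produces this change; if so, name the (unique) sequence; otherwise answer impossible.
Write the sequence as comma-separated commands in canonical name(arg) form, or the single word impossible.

key: order matters: swapping arc(right, 3) and arc(left, 3) lands elsewhere
start: x=-3 y=-3 heading=E
[1] after arc(right, 3): x=0 y=-6 heading=S
[2] after arc(left, 3): x=3 y=-9 heading=E
all 49 alternatives checked — unique.

arc(right, 3), arc(left, 3)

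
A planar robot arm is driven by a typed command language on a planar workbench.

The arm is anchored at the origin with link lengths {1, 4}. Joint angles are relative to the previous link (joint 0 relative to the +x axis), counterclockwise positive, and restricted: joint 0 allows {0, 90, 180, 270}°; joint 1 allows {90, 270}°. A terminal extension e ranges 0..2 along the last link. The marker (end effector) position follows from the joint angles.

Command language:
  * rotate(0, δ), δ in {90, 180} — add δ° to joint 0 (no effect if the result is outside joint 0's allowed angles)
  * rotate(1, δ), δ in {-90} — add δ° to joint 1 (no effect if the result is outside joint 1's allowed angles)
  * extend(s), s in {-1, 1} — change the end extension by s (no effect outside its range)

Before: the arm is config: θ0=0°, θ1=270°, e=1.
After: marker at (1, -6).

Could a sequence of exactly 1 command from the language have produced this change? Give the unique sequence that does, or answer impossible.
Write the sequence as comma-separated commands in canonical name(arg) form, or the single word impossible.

from: config: θ0=0°, θ1=270°, e=1
t=1 extend(1) ⇒ config: θ0=0°, θ1=270°, e=2
all 5 alternatives checked — unique.

extend(1)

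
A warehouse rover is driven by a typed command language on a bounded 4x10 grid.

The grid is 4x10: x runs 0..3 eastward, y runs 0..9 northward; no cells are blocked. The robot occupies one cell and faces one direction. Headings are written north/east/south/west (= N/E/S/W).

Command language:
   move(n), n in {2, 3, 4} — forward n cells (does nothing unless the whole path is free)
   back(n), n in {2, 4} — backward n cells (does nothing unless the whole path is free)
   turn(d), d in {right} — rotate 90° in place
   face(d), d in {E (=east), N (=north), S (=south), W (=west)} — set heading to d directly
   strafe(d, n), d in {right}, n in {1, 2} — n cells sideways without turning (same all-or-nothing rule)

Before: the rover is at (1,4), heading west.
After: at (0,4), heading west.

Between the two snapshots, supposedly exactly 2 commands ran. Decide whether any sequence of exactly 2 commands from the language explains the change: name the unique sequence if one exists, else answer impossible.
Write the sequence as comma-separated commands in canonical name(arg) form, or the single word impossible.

back(2), move(3)

key: order matters: swapping back(2) and move(3) lands elsewhere
from: at (1,4), heading west
1. back(2) → at (3,4), heading west
2. move(3) → at (0,4), heading west
uniquely the one of 144 2-step routes that fits.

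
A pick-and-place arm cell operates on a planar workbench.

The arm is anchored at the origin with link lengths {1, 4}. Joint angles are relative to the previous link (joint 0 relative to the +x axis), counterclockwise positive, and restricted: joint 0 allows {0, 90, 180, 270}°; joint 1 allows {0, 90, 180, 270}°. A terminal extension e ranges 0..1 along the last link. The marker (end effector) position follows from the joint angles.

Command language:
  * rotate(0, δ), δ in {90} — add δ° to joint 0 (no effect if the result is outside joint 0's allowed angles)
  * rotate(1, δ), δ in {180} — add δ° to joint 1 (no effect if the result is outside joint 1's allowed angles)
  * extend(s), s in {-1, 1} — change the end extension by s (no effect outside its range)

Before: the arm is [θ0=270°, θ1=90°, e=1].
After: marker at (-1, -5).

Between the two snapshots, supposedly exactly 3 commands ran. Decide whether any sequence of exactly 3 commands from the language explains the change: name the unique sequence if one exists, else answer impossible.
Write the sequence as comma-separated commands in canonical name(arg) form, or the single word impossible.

rotate(0, 90), rotate(0, 90), rotate(0, 90)

initial: [θ0=270°, θ1=90°, e=1]
[1] after rotate(0, 90): [θ0=0°, θ1=90°, e=1]
[2] after rotate(0, 90): [θ0=90°, θ1=90°, e=1]
[3] after rotate(0, 90): [θ0=180°, θ1=90°, e=1]
no rival 3-sequence matches.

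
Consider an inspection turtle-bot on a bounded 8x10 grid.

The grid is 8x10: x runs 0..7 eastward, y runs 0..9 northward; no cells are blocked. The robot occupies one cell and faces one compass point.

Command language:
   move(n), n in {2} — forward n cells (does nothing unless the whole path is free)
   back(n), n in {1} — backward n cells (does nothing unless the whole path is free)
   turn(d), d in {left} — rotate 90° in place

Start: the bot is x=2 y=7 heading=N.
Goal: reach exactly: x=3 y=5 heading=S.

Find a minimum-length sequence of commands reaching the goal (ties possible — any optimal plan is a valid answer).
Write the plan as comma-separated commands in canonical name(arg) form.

turn(left), back(1), turn(left), move(2)

begin: x=2 y=7 heading=N
t=1 turn(left) ⇒ x=2 y=7 heading=W
t=2 back(1) ⇒ x=3 y=7 heading=W
t=3 turn(left) ⇒ x=3 y=7 heading=S
t=4 move(2) ⇒ x=3 y=5 heading=S
shorter routes all fall short; 4 is best.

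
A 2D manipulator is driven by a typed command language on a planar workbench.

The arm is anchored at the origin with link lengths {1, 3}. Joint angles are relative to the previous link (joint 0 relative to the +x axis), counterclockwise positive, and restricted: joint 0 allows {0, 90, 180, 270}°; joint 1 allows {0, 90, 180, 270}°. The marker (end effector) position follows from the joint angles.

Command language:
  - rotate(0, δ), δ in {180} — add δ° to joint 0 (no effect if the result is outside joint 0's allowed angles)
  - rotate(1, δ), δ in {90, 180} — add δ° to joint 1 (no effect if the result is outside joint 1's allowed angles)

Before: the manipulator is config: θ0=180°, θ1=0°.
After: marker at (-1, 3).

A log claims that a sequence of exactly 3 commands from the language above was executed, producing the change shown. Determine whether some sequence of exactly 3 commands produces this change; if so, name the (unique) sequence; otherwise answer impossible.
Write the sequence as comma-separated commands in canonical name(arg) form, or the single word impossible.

from: config: θ0=180°, θ1=0°
t=1 rotate(1, 90) ⇒ config: θ0=180°, θ1=90°
t=2 rotate(1, 90) ⇒ config: θ0=180°, θ1=180°
t=3 rotate(1, 90) ⇒ config: θ0=180°, θ1=270°
all 27 alternatives checked — unique.

rotate(1, 90), rotate(1, 90), rotate(1, 90)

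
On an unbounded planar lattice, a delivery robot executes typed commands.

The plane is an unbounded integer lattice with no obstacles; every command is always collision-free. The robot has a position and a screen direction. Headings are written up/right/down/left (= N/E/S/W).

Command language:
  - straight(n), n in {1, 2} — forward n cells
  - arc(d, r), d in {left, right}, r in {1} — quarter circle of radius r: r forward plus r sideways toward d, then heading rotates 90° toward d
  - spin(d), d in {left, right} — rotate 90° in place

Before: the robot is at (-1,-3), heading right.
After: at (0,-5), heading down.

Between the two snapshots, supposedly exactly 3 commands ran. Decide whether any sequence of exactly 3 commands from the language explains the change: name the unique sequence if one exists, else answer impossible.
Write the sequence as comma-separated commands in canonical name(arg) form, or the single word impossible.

key: cell and facing (now S) both changed — the 3 commands mix motion and turning
initial: at (-1,-3), heading right
[1] after straight(1): at (0,-3), heading right
[2] after spin(right): at (0,-3), heading down
[3] after straight(2): at (0,-5), heading down
no rival 3-sequence matches.

straight(1), spin(right), straight(2)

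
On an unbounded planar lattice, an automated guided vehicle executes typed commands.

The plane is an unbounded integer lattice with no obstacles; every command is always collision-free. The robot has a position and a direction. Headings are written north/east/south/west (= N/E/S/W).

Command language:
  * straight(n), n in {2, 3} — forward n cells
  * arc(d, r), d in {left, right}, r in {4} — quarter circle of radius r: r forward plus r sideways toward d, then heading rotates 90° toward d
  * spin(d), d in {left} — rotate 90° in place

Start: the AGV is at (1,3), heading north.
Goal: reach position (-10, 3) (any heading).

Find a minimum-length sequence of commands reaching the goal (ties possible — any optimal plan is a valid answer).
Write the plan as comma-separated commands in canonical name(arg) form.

arc(left, 4), straight(3), arc(left, 4)

initial: at (1,3), heading north
[1] after arc(left, 4): at (-3,7), heading west
[2] after straight(3): at (-6,7), heading west
[3] after arc(left, 4): at (-10,3), heading south
shorter routes all fall short; 3 is best.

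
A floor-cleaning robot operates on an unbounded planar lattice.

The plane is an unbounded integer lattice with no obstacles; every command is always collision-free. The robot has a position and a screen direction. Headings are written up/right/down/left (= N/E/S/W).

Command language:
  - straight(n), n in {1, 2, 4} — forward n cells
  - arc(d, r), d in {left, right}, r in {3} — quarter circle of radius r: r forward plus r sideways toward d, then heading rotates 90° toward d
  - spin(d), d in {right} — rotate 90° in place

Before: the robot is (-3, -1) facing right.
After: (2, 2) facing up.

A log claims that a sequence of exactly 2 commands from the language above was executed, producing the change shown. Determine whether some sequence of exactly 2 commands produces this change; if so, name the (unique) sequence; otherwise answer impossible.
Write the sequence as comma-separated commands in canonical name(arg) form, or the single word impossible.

straight(2), arc(left, 3)

key: position moved to (2,2) AND the heading swung to N — translation plus rotation needed
begin: (-3, -1) facing right
[1] after straight(2): (-1, -1) facing right
[2] after arc(left, 3): (2, 2) facing up
all 36 alternatives checked — unique.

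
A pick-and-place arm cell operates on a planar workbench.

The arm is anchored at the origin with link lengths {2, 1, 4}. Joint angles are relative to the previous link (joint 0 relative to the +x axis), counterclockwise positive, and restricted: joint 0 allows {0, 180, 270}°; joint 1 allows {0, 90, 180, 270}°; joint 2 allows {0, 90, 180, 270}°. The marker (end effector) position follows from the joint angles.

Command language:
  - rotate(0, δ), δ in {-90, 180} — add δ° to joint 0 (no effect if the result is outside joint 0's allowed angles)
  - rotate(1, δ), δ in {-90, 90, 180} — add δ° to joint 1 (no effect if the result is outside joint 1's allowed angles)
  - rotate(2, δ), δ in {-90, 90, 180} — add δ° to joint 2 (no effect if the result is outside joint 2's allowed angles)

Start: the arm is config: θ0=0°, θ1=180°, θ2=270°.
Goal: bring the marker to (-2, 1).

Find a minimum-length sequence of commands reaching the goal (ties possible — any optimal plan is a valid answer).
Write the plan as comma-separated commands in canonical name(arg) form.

initial: config: θ0=0°, θ1=180°, θ2=270°
step 1 (rotate(2, 180)): config: θ0=0°, θ1=180°, θ2=90°
step 2 (rotate(1, -90)): config: θ0=0°, θ1=90°, θ2=90°
nothing shorter than 2 reaches the goal.

rotate(2, 180), rotate(1, -90)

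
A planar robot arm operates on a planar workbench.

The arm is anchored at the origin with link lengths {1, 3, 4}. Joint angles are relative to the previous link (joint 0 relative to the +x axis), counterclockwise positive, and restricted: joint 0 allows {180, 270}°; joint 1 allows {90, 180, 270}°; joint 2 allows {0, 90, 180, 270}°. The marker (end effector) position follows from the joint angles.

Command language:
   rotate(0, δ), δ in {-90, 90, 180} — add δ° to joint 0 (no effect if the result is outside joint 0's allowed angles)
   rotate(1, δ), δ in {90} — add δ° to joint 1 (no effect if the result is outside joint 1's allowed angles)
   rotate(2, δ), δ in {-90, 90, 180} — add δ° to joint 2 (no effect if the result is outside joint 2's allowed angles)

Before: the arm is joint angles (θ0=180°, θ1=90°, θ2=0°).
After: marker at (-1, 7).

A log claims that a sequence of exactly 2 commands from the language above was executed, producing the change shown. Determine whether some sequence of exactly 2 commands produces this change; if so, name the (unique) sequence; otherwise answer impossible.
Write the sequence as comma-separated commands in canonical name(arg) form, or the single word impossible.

t0: joint angles (θ0=180°, θ1=90°, θ2=0°)
step 1 (rotate(1, 90)): joint angles (θ0=180°, θ1=180°, θ2=0°)
step 2 (rotate(1, 90)): joint angles (θ0=180°, θ1=270°, θ2=0°)
uniquely the one of 49 2-step routes that fits.

rotate(1, 90), rotate(1, 90)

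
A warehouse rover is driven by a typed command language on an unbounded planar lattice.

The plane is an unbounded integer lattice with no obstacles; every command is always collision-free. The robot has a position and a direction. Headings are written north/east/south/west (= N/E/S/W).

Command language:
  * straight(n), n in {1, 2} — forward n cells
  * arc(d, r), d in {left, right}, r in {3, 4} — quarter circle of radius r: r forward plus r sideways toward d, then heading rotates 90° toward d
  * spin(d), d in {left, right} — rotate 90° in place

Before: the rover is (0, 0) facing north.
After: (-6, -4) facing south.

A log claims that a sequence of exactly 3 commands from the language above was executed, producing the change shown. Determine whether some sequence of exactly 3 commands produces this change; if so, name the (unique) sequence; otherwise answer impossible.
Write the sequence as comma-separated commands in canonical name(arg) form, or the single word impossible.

key: position moved to (-6,-4) AND the heading swung to S — translation plus rotation needed
start: (0, 0) facing north
[1] after spin(left): (0, 0) facing west
[2] after straight(2): (-2, 0) facing west
[3] after arc(left, 4): (-6, -4) facing south
all 512 alternatives checked — unique.

spin(left), straight(2), arc(left, 4)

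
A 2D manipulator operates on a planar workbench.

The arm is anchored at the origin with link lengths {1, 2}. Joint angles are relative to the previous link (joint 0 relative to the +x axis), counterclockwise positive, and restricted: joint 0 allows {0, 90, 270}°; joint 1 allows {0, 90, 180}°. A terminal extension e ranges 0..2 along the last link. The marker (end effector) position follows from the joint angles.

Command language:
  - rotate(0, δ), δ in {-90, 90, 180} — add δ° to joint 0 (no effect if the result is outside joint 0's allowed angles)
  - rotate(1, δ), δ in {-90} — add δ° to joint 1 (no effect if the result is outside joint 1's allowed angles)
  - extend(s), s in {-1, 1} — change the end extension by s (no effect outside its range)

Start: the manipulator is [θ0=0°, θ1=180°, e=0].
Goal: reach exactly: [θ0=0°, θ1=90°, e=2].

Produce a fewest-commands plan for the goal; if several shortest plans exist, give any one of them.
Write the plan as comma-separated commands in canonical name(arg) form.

extend(1), extend(1), rotate(1, -90)

initial: [θ0=0°, θ1=180°, e=0]
[1] after extend(1): [θ0=0°, θ1=180°, e=1]
[2] after extend(1): [θ0=0°, θ1=180°, e=2]
[3] after rotate(1, -90): [θ0=0°, θ1=90°, e=2]
nothing shorter than 3 reaches the goal.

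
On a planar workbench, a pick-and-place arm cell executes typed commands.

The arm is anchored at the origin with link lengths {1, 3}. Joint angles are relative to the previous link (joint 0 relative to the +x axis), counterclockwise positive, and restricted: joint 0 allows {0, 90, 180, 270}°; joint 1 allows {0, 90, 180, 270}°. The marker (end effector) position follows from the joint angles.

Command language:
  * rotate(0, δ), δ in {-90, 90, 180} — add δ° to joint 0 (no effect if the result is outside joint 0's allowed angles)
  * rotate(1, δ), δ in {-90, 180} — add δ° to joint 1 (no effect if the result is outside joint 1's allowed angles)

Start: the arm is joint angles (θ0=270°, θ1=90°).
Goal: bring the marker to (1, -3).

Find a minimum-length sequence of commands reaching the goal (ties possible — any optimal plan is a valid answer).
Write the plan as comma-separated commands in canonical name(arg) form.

rotate(0, 90), rotate(1, 180)

t0: joint angles (θ0=270°, θ1=90°)
step 1 (rotate(0, 90)): joint angles (θ0=0°, θ1=90°)
step 2 (rotate(1, 180)): joint angles (θ0=0°, θ1=270°)
nothing shorter than 2 reaches the goal.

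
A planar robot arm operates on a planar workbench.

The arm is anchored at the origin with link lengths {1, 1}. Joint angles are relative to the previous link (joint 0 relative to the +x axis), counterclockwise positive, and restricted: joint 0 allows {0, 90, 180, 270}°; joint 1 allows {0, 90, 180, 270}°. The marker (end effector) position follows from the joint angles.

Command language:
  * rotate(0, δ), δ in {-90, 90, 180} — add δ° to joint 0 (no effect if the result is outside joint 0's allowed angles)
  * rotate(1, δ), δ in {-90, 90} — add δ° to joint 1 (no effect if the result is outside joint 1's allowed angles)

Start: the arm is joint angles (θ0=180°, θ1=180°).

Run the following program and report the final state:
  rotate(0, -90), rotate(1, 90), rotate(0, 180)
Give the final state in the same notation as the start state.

start: joint angles (θ0=180°, θ1=180°)
t=1 rotate(0, -90) ⇒ joint angles (θ0=90°, θ1=180°)
t=2 rotate(1, 90) ⇒ joint angles (θ0=90°, θ1=270°)
t=3 rotate(0, 180) ⇒ joint angles (θ0=270°, θ1=270°)

joint angles (θ0=270°, θ1=270°)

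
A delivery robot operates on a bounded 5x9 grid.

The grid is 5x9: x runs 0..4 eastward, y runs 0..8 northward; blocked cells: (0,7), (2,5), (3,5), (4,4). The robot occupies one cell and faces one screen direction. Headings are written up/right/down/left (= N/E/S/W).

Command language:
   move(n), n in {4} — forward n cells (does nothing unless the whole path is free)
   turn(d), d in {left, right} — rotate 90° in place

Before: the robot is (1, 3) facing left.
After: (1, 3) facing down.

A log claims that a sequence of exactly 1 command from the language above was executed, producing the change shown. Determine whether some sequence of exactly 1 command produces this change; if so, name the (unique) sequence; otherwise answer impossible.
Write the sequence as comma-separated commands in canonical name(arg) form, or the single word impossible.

key: (1,3) unchanged — the single command moves nothing
start: (1, 3) facing left
[1] after turn(left): (1, 3) facing down
all 3 alternatives checked — unique.

turn(left)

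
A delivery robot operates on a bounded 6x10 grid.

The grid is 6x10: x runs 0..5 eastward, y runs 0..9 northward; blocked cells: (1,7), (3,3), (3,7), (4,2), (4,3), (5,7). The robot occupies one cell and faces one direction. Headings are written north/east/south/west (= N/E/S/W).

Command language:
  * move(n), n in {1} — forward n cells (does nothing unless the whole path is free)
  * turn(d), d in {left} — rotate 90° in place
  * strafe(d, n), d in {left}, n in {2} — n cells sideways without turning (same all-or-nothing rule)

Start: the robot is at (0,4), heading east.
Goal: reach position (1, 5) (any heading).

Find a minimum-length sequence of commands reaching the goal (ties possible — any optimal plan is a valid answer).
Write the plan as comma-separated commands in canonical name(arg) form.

move(1), turn(left), move(1)

t0: at (0,4), heading east
step 1 (move(1)): at (1,4), heading east
step 2 (turn(left)): at (1,4), heading north
step 3 (move(1)): at (1,5), heading north
shorter routes all fall short; 3 is best.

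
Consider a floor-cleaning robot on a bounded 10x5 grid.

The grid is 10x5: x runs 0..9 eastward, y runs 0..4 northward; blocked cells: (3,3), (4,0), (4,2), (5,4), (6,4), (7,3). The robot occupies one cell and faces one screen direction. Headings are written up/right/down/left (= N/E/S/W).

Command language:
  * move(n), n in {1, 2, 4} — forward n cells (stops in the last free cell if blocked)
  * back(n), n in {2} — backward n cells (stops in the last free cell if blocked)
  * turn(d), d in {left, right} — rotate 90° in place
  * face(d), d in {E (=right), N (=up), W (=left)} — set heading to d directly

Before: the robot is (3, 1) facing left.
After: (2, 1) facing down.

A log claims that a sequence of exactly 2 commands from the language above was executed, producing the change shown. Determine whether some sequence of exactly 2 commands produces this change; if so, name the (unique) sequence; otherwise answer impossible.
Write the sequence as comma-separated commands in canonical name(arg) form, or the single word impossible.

move(1), turn(left)

key: cell and facing (now S) both changed — the 2 commands mix motion and turning
start: (3, 1) facing left
1. move(1) → (2, 1) facing left
2. turn(left) → (2, 1) facing down
no rival 2-sequence matches.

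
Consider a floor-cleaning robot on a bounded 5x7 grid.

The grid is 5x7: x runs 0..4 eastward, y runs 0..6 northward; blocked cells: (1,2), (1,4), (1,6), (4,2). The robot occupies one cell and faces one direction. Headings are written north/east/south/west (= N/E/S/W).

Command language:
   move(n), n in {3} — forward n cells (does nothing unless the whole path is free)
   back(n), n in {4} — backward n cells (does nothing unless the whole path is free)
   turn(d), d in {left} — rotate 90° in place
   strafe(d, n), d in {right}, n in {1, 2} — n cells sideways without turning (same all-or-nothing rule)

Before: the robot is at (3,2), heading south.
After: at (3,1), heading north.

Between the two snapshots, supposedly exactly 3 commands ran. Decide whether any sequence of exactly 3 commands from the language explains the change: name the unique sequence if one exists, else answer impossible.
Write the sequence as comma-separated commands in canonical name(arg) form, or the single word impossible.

key: cell and facing (now N) both changed — the 3 commands mix motion and turning
t0: at (3,2), heading south
t=1 turn(left) ⇒ at (3,2), heading east
t=2 strafe(right, 1) ⇒ at (3,1), heading east
t=3 turn(left) ⇒ at (3,1), heading north
no other 3-command option fits: unique.

turn(left), strafe(right, 1), turn(left)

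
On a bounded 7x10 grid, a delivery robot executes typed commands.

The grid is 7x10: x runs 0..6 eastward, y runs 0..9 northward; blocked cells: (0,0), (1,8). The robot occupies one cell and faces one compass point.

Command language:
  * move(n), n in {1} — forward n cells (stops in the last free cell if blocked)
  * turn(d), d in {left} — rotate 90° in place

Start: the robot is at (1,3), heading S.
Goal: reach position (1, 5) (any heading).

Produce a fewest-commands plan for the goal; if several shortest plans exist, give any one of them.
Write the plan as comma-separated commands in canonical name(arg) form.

turn(left), turn(left), move(1), move(1)

start: at (1,3), heading S
[1] after turn(left): at (1,3), heading E
[2] after turn(left): at (1,3), heading N
[3] after move(1): at (1,4), heading N
[4] after move(1): at (1,5), heading N
minimal: 4 command(s), checked below 4.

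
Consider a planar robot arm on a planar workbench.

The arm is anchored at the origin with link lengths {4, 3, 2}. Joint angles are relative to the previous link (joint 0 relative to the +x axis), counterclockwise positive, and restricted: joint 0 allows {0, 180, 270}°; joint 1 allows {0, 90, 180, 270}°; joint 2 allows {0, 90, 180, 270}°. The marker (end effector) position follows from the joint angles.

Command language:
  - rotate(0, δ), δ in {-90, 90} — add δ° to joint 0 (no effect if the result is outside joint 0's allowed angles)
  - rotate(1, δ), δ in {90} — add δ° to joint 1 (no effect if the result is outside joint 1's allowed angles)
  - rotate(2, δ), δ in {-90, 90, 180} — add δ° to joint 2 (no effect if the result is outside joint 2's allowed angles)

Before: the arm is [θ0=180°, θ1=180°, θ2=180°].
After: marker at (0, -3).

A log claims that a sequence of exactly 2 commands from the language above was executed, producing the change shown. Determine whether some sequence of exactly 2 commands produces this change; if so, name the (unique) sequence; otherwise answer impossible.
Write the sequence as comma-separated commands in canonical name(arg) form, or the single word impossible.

key: running rotate(0, 90) before rotate(0, -90) would end elsewhere — order is forced
t0: [θ0=180°, θ1=180°, θ2=180°]
t=1 rotate(0, -90) ⇒ [θ0=180°, θ1=180°, θ2=180°]
t=2 rotate(0, 90) ⇒ [θ0=270°, θ1=180°, θ2=180°]
uniquely the one of 36 2-step routes that fits.

rotate(0, -90), rotate(0, 90)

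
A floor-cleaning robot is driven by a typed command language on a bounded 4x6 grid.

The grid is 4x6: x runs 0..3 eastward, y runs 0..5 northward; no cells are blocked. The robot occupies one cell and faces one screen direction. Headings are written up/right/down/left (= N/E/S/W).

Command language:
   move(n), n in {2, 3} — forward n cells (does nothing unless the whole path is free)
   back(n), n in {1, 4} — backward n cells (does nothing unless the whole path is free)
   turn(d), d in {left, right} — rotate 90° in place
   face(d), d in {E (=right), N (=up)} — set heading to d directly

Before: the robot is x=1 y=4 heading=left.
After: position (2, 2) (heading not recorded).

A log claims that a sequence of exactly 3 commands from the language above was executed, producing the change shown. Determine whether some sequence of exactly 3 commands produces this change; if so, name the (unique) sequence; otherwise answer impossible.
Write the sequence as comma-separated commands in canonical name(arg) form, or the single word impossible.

back(1), turn(left), move(2)

key: running move(2) before back(1) would end elsewhere — order is forced
initial: x=1 y=4 heading=left
t=1 back(1) ⇒ x=2 y=4 heading=left
t=2 turn(left) ⇒ x=2 y=4 heading=down
t=3 move(2) ⇒ x=2 y=2 heading=down
no other 3-command option fits: unique.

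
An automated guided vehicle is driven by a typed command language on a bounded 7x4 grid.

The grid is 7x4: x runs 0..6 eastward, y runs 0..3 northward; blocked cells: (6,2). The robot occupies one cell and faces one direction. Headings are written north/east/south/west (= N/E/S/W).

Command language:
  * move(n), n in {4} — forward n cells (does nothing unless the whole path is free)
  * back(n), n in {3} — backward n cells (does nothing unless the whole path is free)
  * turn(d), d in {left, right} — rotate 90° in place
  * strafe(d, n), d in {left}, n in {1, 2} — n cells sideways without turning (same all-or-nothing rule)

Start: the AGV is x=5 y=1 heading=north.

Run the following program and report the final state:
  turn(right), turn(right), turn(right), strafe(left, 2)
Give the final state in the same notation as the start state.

start: x=5 y=1 heading=north
t=1 turn(right) ⇒ x=5 y=1 heading=east
t=2 turn(right) ⇒ x=5 y=1 heading=south
t=3 turn(right) ⇒ x=5 y=1 heading=west
t=4 strafe(left, 2) ⇒ x=5 y=1 heading=west

x=5 y=1 heading=west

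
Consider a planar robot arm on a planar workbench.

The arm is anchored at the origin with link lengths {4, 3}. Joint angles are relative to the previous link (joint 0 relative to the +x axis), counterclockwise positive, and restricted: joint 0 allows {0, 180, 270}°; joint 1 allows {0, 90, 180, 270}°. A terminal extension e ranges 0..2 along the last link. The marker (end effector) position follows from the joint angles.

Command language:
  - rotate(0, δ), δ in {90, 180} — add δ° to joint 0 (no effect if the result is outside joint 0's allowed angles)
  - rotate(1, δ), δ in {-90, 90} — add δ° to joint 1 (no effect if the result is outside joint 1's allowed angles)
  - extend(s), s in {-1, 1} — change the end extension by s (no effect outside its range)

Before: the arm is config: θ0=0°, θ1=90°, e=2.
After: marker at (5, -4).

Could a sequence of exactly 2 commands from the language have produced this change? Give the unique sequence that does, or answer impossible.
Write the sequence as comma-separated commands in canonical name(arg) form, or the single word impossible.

key: running rotate(0, 90) before rotate(0, 180) would end elsewhere — order is forced
from: config: θ0=0°, θ1=90°, e=2
step 1 (rotate(0, 180)): config: θ0=180°, θ1=90°, e=2
step 2 (rotate(0, 90)): config: θ0=270°, θ1=90°, e=2
uniquely the one of 36 2-step routes that fits.

rotate(0, 180), rotate(0, 90)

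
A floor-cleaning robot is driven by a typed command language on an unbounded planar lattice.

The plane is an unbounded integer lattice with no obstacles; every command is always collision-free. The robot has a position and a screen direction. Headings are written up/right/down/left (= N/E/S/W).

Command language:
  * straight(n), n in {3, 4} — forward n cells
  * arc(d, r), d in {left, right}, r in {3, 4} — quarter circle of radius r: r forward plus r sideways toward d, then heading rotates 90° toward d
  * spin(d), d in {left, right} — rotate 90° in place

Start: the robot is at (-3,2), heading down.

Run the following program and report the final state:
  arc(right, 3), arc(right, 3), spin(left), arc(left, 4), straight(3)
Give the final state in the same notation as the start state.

from: at (-3,2), heading down
[1] after arc(right, 3): at (-6,-1), heading left
[2] after arc(right, 3): at (-9,2), heading up
[3] after spin(left): at (-9,2), heading left
[4] after arc(left, 4): at (-13,-2), heading down
[5] after straight(3): at (-13,-5), heading down

at (-13,-5), heading down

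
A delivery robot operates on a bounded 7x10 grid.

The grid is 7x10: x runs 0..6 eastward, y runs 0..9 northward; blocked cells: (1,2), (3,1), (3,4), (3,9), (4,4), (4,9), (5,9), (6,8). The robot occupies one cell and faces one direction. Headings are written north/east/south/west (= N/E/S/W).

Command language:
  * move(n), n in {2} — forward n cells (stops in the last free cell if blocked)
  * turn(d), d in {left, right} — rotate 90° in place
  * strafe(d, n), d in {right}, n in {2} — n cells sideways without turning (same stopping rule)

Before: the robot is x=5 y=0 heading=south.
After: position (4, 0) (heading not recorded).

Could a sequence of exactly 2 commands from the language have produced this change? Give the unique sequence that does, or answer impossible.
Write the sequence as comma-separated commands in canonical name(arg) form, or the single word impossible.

impossible

all 16 sequences checked — none match.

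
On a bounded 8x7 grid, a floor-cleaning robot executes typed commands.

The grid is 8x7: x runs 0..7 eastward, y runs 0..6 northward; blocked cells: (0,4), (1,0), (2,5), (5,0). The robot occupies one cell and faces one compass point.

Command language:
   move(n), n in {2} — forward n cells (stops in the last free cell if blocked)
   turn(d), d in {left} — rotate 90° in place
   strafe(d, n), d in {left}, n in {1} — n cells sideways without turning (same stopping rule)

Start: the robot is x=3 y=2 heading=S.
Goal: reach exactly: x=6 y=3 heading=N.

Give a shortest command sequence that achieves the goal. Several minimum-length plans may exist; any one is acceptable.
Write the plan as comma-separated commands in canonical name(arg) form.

from: x=3 y=2 heading=S
[1] after strafe(left, 1): x=4 y=2 heading=S
[2] after turn(left): x=4 y=2 heading=E
[3] after move(2): x=6 y=2 heading=E
[4] after strafe(left, 1): x=6 y=3 heading=E
[5] after turn(left): x=6 y=3 heading=N
no 4-step plan works, so 5 is optimal.

strafe(left, 1), turn(left), move(2), strafe(left, 1), turn(left)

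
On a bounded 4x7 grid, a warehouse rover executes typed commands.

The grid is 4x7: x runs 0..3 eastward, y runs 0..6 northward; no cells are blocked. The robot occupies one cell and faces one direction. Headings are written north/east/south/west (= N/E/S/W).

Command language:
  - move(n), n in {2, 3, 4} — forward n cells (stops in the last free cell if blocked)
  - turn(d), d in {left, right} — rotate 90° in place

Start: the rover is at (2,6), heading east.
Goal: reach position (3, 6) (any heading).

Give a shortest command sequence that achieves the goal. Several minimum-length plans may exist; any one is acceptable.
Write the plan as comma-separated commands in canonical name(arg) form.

move(4)

t0: at (2,6), heading east
1. move(4) → at (3,6), heading east
minimal: 1 command(s), checked below 1.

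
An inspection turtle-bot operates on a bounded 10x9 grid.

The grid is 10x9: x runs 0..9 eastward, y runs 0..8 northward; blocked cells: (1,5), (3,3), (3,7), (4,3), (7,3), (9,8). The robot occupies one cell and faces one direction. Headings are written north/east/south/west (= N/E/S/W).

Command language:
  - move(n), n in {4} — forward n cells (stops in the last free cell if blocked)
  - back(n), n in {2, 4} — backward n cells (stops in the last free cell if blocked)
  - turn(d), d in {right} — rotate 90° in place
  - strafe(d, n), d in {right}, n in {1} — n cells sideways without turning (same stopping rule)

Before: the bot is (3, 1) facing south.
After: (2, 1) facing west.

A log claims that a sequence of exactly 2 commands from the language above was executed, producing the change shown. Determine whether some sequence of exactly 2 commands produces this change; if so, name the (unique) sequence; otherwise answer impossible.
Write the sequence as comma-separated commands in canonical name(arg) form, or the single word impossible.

strafe(right, 1), turn(right)

key: order matters: swapping strafe(right, 1) and turn(right) lands elsewhere
begin: (3, 1) facing south
1. strafe(right, 1) → (2, 1) facing south
2. turn(right) → (2, 1) facing west
no rival 2-sequence matches.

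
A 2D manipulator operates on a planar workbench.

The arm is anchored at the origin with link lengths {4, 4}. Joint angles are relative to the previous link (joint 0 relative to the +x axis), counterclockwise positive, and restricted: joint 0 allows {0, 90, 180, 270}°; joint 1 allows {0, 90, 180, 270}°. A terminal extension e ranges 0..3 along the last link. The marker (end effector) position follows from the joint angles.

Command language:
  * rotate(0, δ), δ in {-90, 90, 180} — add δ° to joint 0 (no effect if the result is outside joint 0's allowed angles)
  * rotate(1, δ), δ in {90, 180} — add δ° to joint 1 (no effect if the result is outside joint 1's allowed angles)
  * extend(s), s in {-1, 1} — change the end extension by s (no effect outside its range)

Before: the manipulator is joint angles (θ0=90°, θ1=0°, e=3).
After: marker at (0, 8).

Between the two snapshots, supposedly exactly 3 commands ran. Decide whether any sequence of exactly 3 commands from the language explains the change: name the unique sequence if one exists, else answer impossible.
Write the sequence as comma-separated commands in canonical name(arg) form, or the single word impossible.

begin: joint angles (θ0=90°, θ1=0°, e=3)
t=1 extend(-1) ⇒ joint angles (θ0=90°, θ1=0°, e=2)
t=2 extend(-1) ⇒ joint angles (θ0=90°, θ1=0°, e=1)
t=3 extend(-1) ⇒ joint angles (θ0=90°, θ1=0°, e=0)
uniquely the one of 343 3-step routes that fits.

extend(-1), extend(-1), extend(-1)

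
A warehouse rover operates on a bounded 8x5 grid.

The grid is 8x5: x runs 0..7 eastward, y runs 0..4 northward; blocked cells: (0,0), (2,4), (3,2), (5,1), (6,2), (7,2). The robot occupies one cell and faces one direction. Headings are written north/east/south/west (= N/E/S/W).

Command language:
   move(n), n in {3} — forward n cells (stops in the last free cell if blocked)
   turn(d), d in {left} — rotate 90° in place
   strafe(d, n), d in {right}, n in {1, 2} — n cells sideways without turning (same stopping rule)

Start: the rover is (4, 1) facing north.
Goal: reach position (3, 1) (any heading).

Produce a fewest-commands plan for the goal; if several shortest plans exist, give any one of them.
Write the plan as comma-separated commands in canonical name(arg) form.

turn(left), turn(left), strafe(right, 1)

begin: (4, 1) facing north
t=1 turn(left) ⇒ (4, 1) facing west
t=2 turn(left) ⇒ (4, 1) facing south
t=3 strafe(right, 1) ⇒ (3, 1) facing south
nothing shorter than 3 reaches the goal.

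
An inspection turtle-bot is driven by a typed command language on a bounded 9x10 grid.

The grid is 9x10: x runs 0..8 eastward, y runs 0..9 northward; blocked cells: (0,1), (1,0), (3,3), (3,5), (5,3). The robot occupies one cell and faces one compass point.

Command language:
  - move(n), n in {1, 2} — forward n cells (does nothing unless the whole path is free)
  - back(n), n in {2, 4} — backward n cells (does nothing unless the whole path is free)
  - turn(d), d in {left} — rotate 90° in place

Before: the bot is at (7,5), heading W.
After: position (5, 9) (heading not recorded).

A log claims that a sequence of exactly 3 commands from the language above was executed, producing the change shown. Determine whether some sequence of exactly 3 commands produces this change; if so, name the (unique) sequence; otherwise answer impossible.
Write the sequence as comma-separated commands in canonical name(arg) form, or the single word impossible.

key: order matters: swapping move(2) and back(4) lands elsewhere
start: at (7,5), heading W
t=1 move(2) ⇒ at (5,5), heading W
t=2 turn(left) ⇒ at (5,5), heading S
t=3 back(4) ⇒ at (5,9), heading S
no rival 3-sequence matches.

move(2), turn(left), back(4)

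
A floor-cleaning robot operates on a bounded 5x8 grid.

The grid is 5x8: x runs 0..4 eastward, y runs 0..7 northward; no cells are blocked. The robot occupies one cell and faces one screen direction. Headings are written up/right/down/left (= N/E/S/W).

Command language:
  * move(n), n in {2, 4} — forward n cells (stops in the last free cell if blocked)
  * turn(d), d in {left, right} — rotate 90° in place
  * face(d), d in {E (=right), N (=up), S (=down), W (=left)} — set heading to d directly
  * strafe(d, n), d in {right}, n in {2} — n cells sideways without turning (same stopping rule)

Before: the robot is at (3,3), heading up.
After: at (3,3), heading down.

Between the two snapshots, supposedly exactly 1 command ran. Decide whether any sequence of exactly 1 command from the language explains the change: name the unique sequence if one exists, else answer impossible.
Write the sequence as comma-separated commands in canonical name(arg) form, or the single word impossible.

key: (3,3) unchanged — the single command moves nothing
t0: at (3,3), heading up
[1] after face(S): at (3,3), heading down
no rival 1-sequence matches.

face(S)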